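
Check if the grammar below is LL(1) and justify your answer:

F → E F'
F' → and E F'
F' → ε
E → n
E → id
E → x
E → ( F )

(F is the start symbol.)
A grammar is LL(1) if for each non-terminal N with multiple productions, the predict sets of those productions are pairwise disjoint, where PREDICT(N → α) = (FIRST(α) \ {ε}) ∪ (FOLLOW(N) if α ⇒* ε).

Relevant sets:
  FOLLOW(F') = { $, ')' }

For F':
  PREDICT(F' → and E F') = { 'and' }
  PREDICT(F' → ε) = { $, ')' }
For E:
  PREDICT(E → n) = { 'n' }
  PREDICT(E → id) = { 'id' }
  PREDICT(E → x) = { 'x' }
  PREDICT(E → '(' F ')') = { '(' }
F has a single production, so nothing to check there.

All predict sets are disjoint. The grammar IS LL(1).

Answer: Yes, the grammar is LL(1).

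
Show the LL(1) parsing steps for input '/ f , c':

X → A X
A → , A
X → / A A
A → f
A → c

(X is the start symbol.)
LL(1) parsing maintains a stack (initially the start symbol over $) and the input. At each step: if the stack top is a terminal, match it against the current input token; if it is a non-terminal N, replace it with the RHS of M[N, lookahead] (the unique production whose predict set contains the lookahead).

Stack is shown with the top on the left.

Stack    Input      Action
--------------------------
X $      / f , c $  output X → / A A
/ A A $  / f , c $  match '/'
A A $    f , c $    output A → f
f A $    f , c $    match 'f'
A $      , c $      output A → , A
, A $    , c $      match ','
A $      c $        output A → c
c $      c $        match 'c'
$        $          accept

The string is accepted.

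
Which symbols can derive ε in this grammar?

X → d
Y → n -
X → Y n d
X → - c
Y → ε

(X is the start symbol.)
{ 'Y' }

ε-productions: Y → ε
So Y is immediately nullable.
No further non-terminal can be added: every production for the remaining non-terminals contains a terminal or a non-nullable non-terminal.
Nullable = { 'Y' }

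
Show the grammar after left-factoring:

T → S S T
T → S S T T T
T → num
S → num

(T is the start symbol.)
T → S S T T'
T' → ε
T' → T T
T → num
S → num

Left-factoring transforms A → αβ₁ | αβ₂ into A → αA' and A' → β₁ | β₂
(α is the longest common prefix among the alternatives). Repeat until
no nonterminal has two alternatives with a common prefix.

Round 1: T has alternatives sharing prefix 'S S T'. Introduce T': T → S S T T'
  Add: T' → ε
  Add: T' → T T

No remaining common prefixes — done.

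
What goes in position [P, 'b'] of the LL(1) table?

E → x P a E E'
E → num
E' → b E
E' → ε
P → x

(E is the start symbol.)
Empty (error entry)

To find M[P, 'b'], we find productions for P where 'b' is in the predict set (PREDICT(N → α) = (FIRST(α) \ {ε}) ∪ (FOLLOW(N) if α ⇒* ε)).

P → x: PREDICT = { 'x' }

M[P, 'b'] is empty (no production applies)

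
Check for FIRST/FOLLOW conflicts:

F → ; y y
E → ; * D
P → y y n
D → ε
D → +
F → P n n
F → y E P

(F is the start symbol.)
A FIRST/FOLLOW conflict occurs when a non-terminal N has a nullable alternative N → β (β ⇒* ε) and another alternative N → α with FIRST(α) ∩ FOLLOW(N) ≠ ∅: on such a lookahead the parser cannot decide between expanding α and letting N vanish via β.

Nullable non-terminals: D.

D: nullable alternative(s) D → ε; FOLLOW(D) = { 'y' }
  D → ε: FIRST \ {ε} = { } — this is the only nullable alternative, skip
  D → +: FIRST \ {ε} = { '+' } — disjoint from FOLLOW(D)

E, F, P have no nullable alternative, so no FIRST/FOLLOW check is needed there.

No FIRST/FOLLOW conflicts found.

Answer: No FIRST/FOLLOW conflicts.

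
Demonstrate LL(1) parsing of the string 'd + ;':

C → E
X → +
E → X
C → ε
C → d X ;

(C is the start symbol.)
LL(1) parsing maintains a stack (initially the start symbol over $) and the input. At each step: if the stack top is a terminal, match it against the current input token; if it is a non-terminal N, replace it with the RHS of M[N, lookahead] (the unique production whose predict set contains the lookahead).

Stack is shown with the top on the left.

Stack    Input    Action
------------------------
C $      d + ; $  output C → d X ;
d X ; $  d + ; $  match 'd'
X ; $    + ; $    output X → +
+ ; $    + ; $    match '+'
; $      ; $      match ';'
$        $        accept

The string is accepted.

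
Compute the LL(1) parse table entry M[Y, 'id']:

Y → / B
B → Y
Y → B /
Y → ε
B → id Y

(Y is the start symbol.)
To find M[Y, 'id'], we find productions for Y where 'id' is in the predict set (PREDICT(N → α) = (FIRST(α) \ {ε}) ∪ (FOLLOW(N) if α ⇒* ε)).

Relevant sets:
  FIRST(B) = { '/', 'id', ε }
  FOLLOW(Y) = { $, '/' }

Y → / B: PREDICT = { '/' }
Y → B /: PREDICT = { '/', 'id' }
  'id' is in predict set, so this production goes in M[Y, 'id']
Y → ε: PREDICT = { $, '/' }

M[Y, 'id'] = Y → B /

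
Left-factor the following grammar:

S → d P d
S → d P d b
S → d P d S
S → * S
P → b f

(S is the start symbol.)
Left-factoring transforms A → αβ₁ | αβ₂ into A → αA' and A' → β₁ | β₂
(α is the longest common prefix among the alternatives). Repeat until
no nonterminal has two alternatives with a common prefix.

Round 1: S has alternatives sharing prefix 'd P d'. Introduce S': S → d P d S'
  Add: S' → ε
  Add: S' → b
  Add: S' → S

No remaining common prefixes — done.

Resulting grammar:
S → d P d S'
S' → ε
S' → b
S' → S
S → * S
P → b f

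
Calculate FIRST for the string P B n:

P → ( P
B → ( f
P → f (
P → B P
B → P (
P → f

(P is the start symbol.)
{ '(', 'f' }

FIRST sets of the non-terminals involved (from the grammar, by fixed-point iteration):
  FIRST(P) = { '(', 'f' }

To compute FIRST(P B n), process the symbols left to right:
Symbol P is a non-terminal. Add FIRST(P) \ {ε} = { '(', 'f' }
P is not nullable (ε ∉ FIRST(P)), so stop here.
FIRST(P B n) = { '(', 'f' }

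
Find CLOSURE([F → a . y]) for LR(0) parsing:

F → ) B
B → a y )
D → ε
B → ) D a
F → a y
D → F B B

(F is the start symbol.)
To compute CLOSURE, for each item [A → α.Bβ] where B is a non-terminal, add [B → .γ] for all productions B → γ; repeat for the newly added items until nothing changes.

Start with: [F → a . y]
The dot precedes the terminal y, so nothing is added.

CLOSURE = { [F → a . y] }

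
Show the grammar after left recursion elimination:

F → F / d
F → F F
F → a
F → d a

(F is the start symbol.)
F is directly left-recursive. The standard transformation for
  A → A α₁ | ... | A α_m | β₁ | ... | β_n
is
  A  → β₁ A' | ... | β_n A'
  A' → α₁ A' | ... | α_m A' | ε

F → a becomes F → a F'
F → d a becomes F → d a F'
F → F / d becomes F' → / d F'
F → F F becomes F' → F F'
Add F' → ε

Resulting grammar:
F → a F'
F → d a F'
F' → / d F'
F' → F F'
F' → ε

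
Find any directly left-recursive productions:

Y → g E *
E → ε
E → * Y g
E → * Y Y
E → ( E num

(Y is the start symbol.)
Direct left recursion occurs when N → N α for some non-terminal N (the right-hand side begins with the left-hand side itself).

Y → g E *: starts with g
E → ε: starts with ε
E → * Y g: starts with '*'
E → * Y Y: starts with '*'
E → ( E num: starts with '('

No direct left recursion found.

Answer: No direct left recursion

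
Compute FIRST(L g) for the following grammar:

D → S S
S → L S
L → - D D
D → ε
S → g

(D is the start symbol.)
FIRST sets of the non-terminals involved (from the grammar, by fixed-point iteration):
  FIRST(L) = { '-' }

To compute FIRST(L g), process the symbols left to right:
Symbol L is a non-terminal. Add FIRST(L) \ {ε} = { '-' }
L is not nullable (ε ∉ FIRST(L)), so stop here.
FIRST(L g) = { '-' }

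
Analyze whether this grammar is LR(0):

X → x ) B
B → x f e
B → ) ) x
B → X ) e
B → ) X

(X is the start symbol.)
Yes, the grammar is LR(0)

A grammar is LR(0) if no state in the canonical LR(0) collection has:
  - both a shift item (dot before a terminal) and a complete item (shift-reduce conflict), or
  - two or more complete items (reduce-reduce conflict; the accept item [X' → X .] counts as a complete item here).

Augment with X' → X and build the canonical LR(0) collection (I0 = CLOSURE({[X' → . X]}), then GOTO on every symbol after a dot until no new states appear). It has 15 states:
  I0: { [X → . x ) B], [X' → . X] }  — shift
  I1: { [X' → X .] }  — accept
  I2: { [X → x . ) B] }  — shift
  I3: { [B → . ) ) x], [B → . ) X], [B → . X ) e], [B → . x f e], [X → . x ) B], [X → x ) . B] }  — shift
  I4: { [B → ) . ) x], [B → ) . X], [X → . x ) B] }  — shift
  I5: { [X → x ) B .] }  — reduce
  I6: { [B → X . ) e] }  — shift
  I7: { [B → x . f e], [X → x . ) B] }  — shift
  I8: { [B → x f . e] }  — shift
  I9: { [B → x f e .] }  — reduce
  I10: { [B → X ) . e] }  — shift
  I11: { [B → X ) e .] }  — reduce
  I12: { [B → ) ) . x] }  — shift
  I13: { [B → ) X .] }  — reduce
  I14: { [B → ) ) x .] }  — reduce

Every state is either a pure shift/goto state or contains exactly one complete item and nothing to shift — no conflicts. The grammar is LR(0).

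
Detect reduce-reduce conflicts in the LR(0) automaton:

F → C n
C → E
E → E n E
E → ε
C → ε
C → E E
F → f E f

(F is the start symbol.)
Yes — I0: [C → .] vs [E → .]; I2: [C → E .] vs [E → .]

A reduce-reduce conflict occurs when an LR(0) state has two complete items [A → α .] and [B → β .] — both call for a reduction, and with no lookahead the parser cannot choose between them.

Augment with F' → F and build the canonical LR(0) collection (I0 = CLOSURE({[F' → . F]}), then GOTO on every symbol after a dot until no new states appear). It has 11 states:
  I0: { [C → . E E], [C → . E], [C → .], [E → . E n E], [E → .], [F → . C n], [F → . f E f], [F' → . F] }  — shift, 2 reduces
  I1: { [F → C . n] }  — shift
  I2: { [C → E . E], [C → E .], [E → . E n E], [E → .], [E → E . n E] }  — shift, 2 reduces
  I3: { [F' → F .] }  — accept
  I4: { [E → . E n E], [E → .], [F → f . E f] }  — reduce
  I5: { [E → E . n E], [F → f E . f] }  — shift
  I6: { [F → f E f .] }  — reduce
  I7: { [E → . E n E], [E → .], [E → E n . E] }  — reduce
  I8: { [E → E . n E], [E → E n E .] }  — shift, reduce
  I9: { [C → E E .], [E → E . n E] }  — shift, reduce
  I10: { [F → C n .] }  — reduce

I0 contains complete items [C → .], [E → .] — reduce-reduce conflict.
I2 contains complete items [C → E .], [E → .] — reduce-reduce conflict.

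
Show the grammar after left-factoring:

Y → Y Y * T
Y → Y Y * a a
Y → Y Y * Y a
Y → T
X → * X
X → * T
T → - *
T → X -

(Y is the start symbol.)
Left-factoring transforms A → αβ₁ | αβ₂ into A → αA' and A' → β₁ | β₂
(α is the longest common prefix among the alternatives). Repeat until
no nonterminal has two alternatives with a common prefix.

Round 1: Y has alternatives sharing prefix 'Y Y *'. Introduce Y': Y → Y Y * Y'
  Add: Y' → T
  Add: Y' → a a
  Add: Y' → Y a

Round 2: X has alternatives sharing prefix '*'. Introduce X': X → * X'
  Add: X' → X
  Add: X' → T

No remaining common prefixes — done.

Resulting grammar:
Y → Y Y * Y'
Y' → T
Y' → a a
Y' → Y a
Y → T
X → * X'
X' → X
X' → T
T → - *
T → X -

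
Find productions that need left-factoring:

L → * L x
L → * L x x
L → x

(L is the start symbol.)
Yes, L has productions with common prefix '* L x'

Left-factoring is needed when two productions for the same non-terminal
share a common prefix on the right-hand side.

Productions for L:
  L → * L x
  L → * L x x
  L → x

Found common prefix '* L x' in productions for L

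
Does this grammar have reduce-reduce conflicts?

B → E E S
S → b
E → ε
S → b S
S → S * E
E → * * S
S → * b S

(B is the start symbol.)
A reduce-reduce conflict occurs when an LR(0) state has two complete items [A → α .] and [B → β .] — both call for a reduction, and with no lookahead the parser cannot choose between them.

Augment with B' → B and build the canonical LR(0) collection (I0 = CLOSURE({[B' → . B]}), then GOTO on every symbol after a dot until no new states appear). It has 15 states:
  I0: { [B → . E E S], [B' → . B], [E → . * * S], [E → .] }  — shift, reduce
  I1: { [E → * . * S] }  — shift
  I2: { [B' → B .] }  — accept
  I3: { [B → E . E S], [E → . * * S], [E → .] }  — shift, reduce
  I4: { [B → E E . S], [S → . * b S], [S → . S * E], [S → . b S], [S → . b] }  — shift
  I5: { [S → * . b S] }  — shift
  I6: { [B → E E S .], [S → S . * E] }  — shift, reduce
  I7: { [S → . * b S], [S → . S * E], [S → . b S], [S → . b], [S → b . S], [S → b .] }  — shift, reduce
  I8: { [S → S . * E], [S → b S .] }  — shift, reduce
  I9: { [E → . * * S], [E → .], [S → S * . E] }  — shift, reduce
  I10: { [S → S * E .] }  — reduce
  I11: { [S → * b . S], [S → . * b S], [S → . S * E], [S → . b S], [S → . b] }  — shift
  I12: { [S → * b S .], [S → S . * E] }  — shift, reduce
  I13: { [E → * * . S], [S → . * b S], [S → . S * E], [S → . b S], [S → . b] }  — shift
  I14: { [E → * * S .], [S → S . * E] }  — shift, reduce

No state contains more than one complete item.

Answer: No reduce-reduce conflicts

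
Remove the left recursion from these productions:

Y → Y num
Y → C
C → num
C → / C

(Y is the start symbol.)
Y → C Y'
Y' → num Y'
Y' → ε
C → num
C → / C

Y is directly left-recursive. The standard transformation for
  A → A α₁ | ... | A α_m | β₁ | ... | β_n
is
  A  → β₁ A' | ... | β_n A'
  A' → α₁ A' | ... | α_m A' | ε

Y → C becomes Y → C Y'
Y → Y num becomes Y' → num Y'
Add Y' → ε

Productions for other non-terminals are unchanged:
  C → num
  C → / C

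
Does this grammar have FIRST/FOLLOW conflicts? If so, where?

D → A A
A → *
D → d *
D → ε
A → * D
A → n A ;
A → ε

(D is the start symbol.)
A FIRST/FOLLOW conflict occurs when a non-terminal N has a nullable alternative N → β (β ⇒* ε) and another alternative N → α with FIRST(α) ∩ FOLLOW(N) ≠ ∅: on such a lookahead the parser cannot decide between expanding α and letting N vanish via β.

Nullable non-terminals: A, D.
FIRST sets used below: FIRST(A) = { '*', 'n', ε }

A: nullable alternative(s) A → ε; FOLLOW(A) = { $, '*', ';', 'n' }
  A → *: FIRST \ {ε} = { '*' } — overlaps FOLLOW(A) on { '*' }: CONFLICT
  A → * D: FIRST \ {ε} = { '*' } — overlaps FOLLOW(A) on { '*' }: CONFLICT
  A → n A ;: FIRST \ {ε} = { 'n' } — overlaps FOLLOW(A) on { 'n' }: CONFLICT
  A → ε: FIRST \ {ε} = { } — this is the only nullable alternative, skip

D: nullable alternative(s) D → A A, D → ε; FOLLOW(D) = { $, '*', ';', 'n' }
  D → A A: FIRST \ {ε} = { '*', 'n' } — overlaps FOLLOW(D) on { '*', 'n' }: CONFLICT
  D → d *: FIRST \ {ε} = { 'd' } — disjoint from FOLLOW(D)
  D → ε: FIRST \ {ε} = { } — disjoint from FOLLOW(D)

So the grammar has 4 FIRST/FOLLOW conflicts (marked CONFLICT above).

Answer: Yes. D → A A with FOLLOW(D) on { '*', 'n' }; A → '*' with FOLLOW(A) on { '*' }; A → '*' D with FOLLOW(A) on { '*' }; A → n A ';' with FOLLOW(A) on { 'n' }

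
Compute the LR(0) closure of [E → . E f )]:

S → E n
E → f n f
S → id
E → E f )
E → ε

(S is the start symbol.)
Start with: [E → . E f )]
  [E → . E f )] has the dot before E: add [E → . f n f], [E → .]
No further items can be added.

CLOSURE = { [E → . E f )], [E → . f n f], [E → .] }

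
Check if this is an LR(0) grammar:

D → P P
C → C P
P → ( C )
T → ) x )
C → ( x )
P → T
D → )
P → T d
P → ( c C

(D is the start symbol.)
A grammar is LR(0) if no state in the canonical LR(0) collection has:
  - both a shift item (dot before a terminal) and a complete item (shift-reduce conflict), or
  - two or more complete items (reduce-reduce conflict; the accept item [D' → D .] counts as a complete item here).

Augment with D' → D and build the canonical LR(0) collection (I0 = CLOSURE({[D' → . D]}), then GOTO on every symbol after a dot until no new states appear). It has 19 states:
  I0: { [D → . )], [D → . P P], [D' → . D], [P → . ( C )], [P → . ( c C], [P → . T d], [P → . T], [T → . ) x )] }  — shift
  I1: { [C → . ( x )], [C → . C P], [P → ( . C )], [P → ( . c C] }  — shift
  I2: { [D → ) .], [T → ) . x )] }  — shift, reduce
  I3: { [D' → D .] }  — accept
  I4: { [D → P . P], [P → . ( C )], [P → . ( c C], [P → . T d], [P → . T], [T → . ) x )] }  — shift
  I5: { [P → T . d], [P → T .] }  — shift, reduce
  I6: { [P → T d .] }  — reduce
  I7: { [T → ) . x )] }  — shift
  I8: { [D → P P .] }  — reduce
  I9: { [T → ) x . )] }  — shift
  I10: { [T → ) x ) .] }  — reduce
  I11: { [C → ( . x )] }  — shift
  I12: { [C → C . P], [P → ( C . )], [P → . ( C )], [P → . ( c C], [P → . T d], [P → . T], [T → . ) x )] }  — shift
  I13: { [C → . ( x )], [C → . C P], [P → ( c . C] }  — shift
  I14: { [C → C . P], [P → ( c C .], [P → . ( C )], [P → . ( c C], [P → . T d], [P → . T], [T → . ) x )] }  — shift, reduce
  I15: { [C → C P .] }  — reduce
  I16: { [P → ( C ) .], [T → ) . x )] }  — shift, reduce
  I17: { [C → ( x . )] }  — shift
  I18: { [C → ( x ) .] }  — reduce

Conflict in state I2:
  Shift-reduce conflict between [D → ) .] and [T → ) . x )]
So the grammar is NOT LR(0).

Answer: No. Shift-reduce conflict between [D → ) .] and [T → ) . x )]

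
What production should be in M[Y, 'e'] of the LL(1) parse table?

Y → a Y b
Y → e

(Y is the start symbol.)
To find M[Y, 'e'], we find productions for Y where 'e' is in the predict set (PREDICT(N → α) = (FIRST(α) \ {ε}) ∪ (FOLLOW(N) if α ⇒* ε)).

Y → a Y b: PREDICT = { 'a' }
Y → e: PREDICT = { 'e' }
  'e' is in predict set, so this production goes in M[Y, 'e']

M[Y, 'e'] = Y → e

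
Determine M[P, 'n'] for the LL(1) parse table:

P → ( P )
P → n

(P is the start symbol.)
P → n

To find M[P, 'n'], we find productions for P where 'n' is in the predict set (PREDICT(N → α) = (FIRST(α) \ {ε}) ∪ (FOLLOW(N) if α ⇒* ε)).

P → ( P ): PREDICT = { '(' }
P → n: PREDICT = { 'n' }
  'n' is in predict set, so this production goes in M[P, 'n']

M[P, 'n'] = P → n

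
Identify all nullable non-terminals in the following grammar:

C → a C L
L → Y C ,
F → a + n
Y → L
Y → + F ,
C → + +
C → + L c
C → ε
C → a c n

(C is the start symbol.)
ε-productions: C → ε
So C is immediately nullable.
No further non-terminal can be added: every production for the remaining non-terminals contains a terminal or a non-nullable non-terminal.
Nullable = { 'C' }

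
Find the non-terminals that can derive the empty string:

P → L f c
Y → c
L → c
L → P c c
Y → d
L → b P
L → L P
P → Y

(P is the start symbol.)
There are no ε-productions, so no non-terminal can derive ε.
No non-terminals are nullable.

Answer: None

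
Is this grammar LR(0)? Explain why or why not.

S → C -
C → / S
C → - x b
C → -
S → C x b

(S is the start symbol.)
A grammar is LR(0) if no state in the canonical LR(0) collection has:
  - both a shift item (dot before a terminal) and a complete item (shift-reduce conflict), or
  - two or more complete items (reduce-reduce conflict; the accept item [S' → S .] counts as a complete item here).

Augment with S' → S and build the canonical LR(0) collection (I0 = CLOSURE({[S' → . S]}), then GOTO on every symbol after a dot until no new states appear). It has 11 states:
  I0: { [C → . - x b], [C → . -], [C → . / S], [S → . C -], [S → . C x b], [S' → . S] }  — shift
  I1: { [C → - . x b], [C → - .] }  — shift, reduce
  I2: { [C → . - x b], [C → . -], [C → . / S], [C → / . S], [S → . C -], [S → . C x b] }  — shift
  I3: { [S → C . -], [S → C . x b] }  — shift
  I4: { [S' → S .] }  — accept
  I5: { [S → C - .] }  — reduce
  I6: { [S → C x . b] }  — shift
  I7: { [S → C x b .] }  — reduce
  I8: { [C → / S .] }  — reduce
  I9: { [C → - x . b] }  — shift
  I10: { [C → - x b .] }  — reduce

Conflict in state I1:
  Shift-reduce conflict between [C → - .] and [C → - . x b]
So the grammar is NOT LR(0).

Answer: No. Shift-reduce conflict between [C → - .] and [C → - . x b]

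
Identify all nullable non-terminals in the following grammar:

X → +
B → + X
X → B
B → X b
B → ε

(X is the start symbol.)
{ 'B', 'X' }

A non-terminal is nullable if it can derive ε (the empty string): either it has an ε-production, or it has a production whose right-hand side consists entirely of nullable non-terminals.

ε-productions: B → ε
So B is immediately nullable.
X → B: every symbol on the right is nullable, so X is nullable too.
Every non-terminal is now nullable.
Nullable = { 'B', 'X' }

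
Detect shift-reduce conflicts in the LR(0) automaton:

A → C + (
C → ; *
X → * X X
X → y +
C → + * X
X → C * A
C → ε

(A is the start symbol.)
Augment with A' → A and build the canonical LR(0) collection (I0 = CLOSURE({[A' → . A]}), then GOTO on every symbol after a dot until no new states appear). It has 18 states:
  I0: { [A → . C + (], [A' → . A], [C → . + * X], [C → . ; *], [C → .] }  — shift, reduce
  I1: { [C → + . * X] }  — shift
  I2: { [C → ; . *] }  — shift
  I3: { [A' → A .] }  — accept
  I4: { [A → C . + (] }  — shift
  I5: { [A → C + . (] }  — shift
  I6: { [A → C + ( .] }  — reduce
  I7: { [C → ; * .] }  — reduce
  I8: { [C → + * . X], [C → . + * X], [C → . ; *], [C → .], [X → . * X X], [X → . C * A], [X → . y +] }  — shift, reduce
  I9: { [C → . + * X], [C → . ; *], [C → .], [X → * . X X], [X → . * X X], [X → . C * A], [X → . y +] }  — shift, reduce
  I10: { [X → C . * A] }  — shift
  I11: { [C → + * X .] }  — reduce
  I12: { [X → y . +] }  — shift
  I13: { [X → y + .] }  — reduce
  I14: { [A → . C + (], [C → . + * X], [C → . ; *], [C → .], [X → C * . A] }  — shift, reduce
  I15: { [X → C * A .] }  — reduce
  I16: { [C → . + * X], [C → . ; *], [C → .], [X → * X . X], [X → . * X X], [X → . C * A], [X → . y +] }  — shift, reduce
  I17: { [X → * X X .] }  — reduce

I0 contains reduce item [C → .] and shift items [C → . + * X], [C → . ; *] — shift-reduce conflict.
I8 contains reduce item [C → .] and shift items [C → . + * X], [C → . ; *], [X → . * X X], [X → . y +] — shift-reduce conflict.
I9 contains reduce item [C → .] and shift items [C → . + * X], [C → . ; *], [X → . * X X], [X → . y +] — shift-reduce conflict.
I14 contains reduce item [C → .] and shift items [C → . + * X], [C → . ; *] — shift-reduce conflict.
I16 contains reduce item [C → .] and shift items [C → . + * X], [C → . ; *], [X → . * X X], [X → . y +] — shift-reduce conflict.

Answer: Yes — I0: [C → .] vs [C → . + * X]; I8: [C → .] vs [C → . + * X]; I9: [C → .] vs [C → . + * X]; I14: [C → .] vs [C → . + * X]; I16: [C → .] vs [C → . + * X]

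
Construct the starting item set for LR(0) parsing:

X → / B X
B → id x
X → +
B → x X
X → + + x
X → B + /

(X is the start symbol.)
First, augment the grammar with X' → X
I₀ = CLOSURE({ [X' → . X] }):
  [X' → . X] has the dot before X: add [X → . / B X], [X → . +], [X → . + + x], [X → . B + /]
  [X → . B + /] has the dot before B: add [B → . id x], [B → . x X]
No further items can be added.

I₀ = { [B → . id x], [B → . x X], [X → . + + x], [X → . +], [X → . / B X], [X → . B + /], [X' → . X] }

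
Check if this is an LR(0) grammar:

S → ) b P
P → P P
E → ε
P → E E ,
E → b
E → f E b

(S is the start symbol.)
No. Shift-reduce conflict between [E → .] and [E → . b]

A grammar is LR(0) if no state in the canonical LR(0) collection has:
  - both a shift item (dot before a terminal) and a complete item (shift-reduce conflict), or
  - two or more complete items (reduce-reduce conflict; the accept item [S' → S .] counts as a complete item here).

Augment with S' → S and build the canonical LR(0) collection (I0 = CLOSURE({[S' → . S]}), then GOTO on every symbol after a dot until no new states appear). It has 13 states:
  I0: { [S → . ) b P], [S' → . S] }  — shift
  I1: { [S → ) . b P] }  — shift
  I2: { [S' → S .] }  — accept
  I3: { [E → . b], [E → . f E b], [E → .], [P → . E E ,], [P → . P P], [S → ) b . P] }  — shift, reduce
  I4: { [E → . b], [E → . f E b], [E → .], [P → E . E ,] }  — shift, reduce
  I5: { [E → . b], [E → . f E b], [E → .], [P → . E E ,], [P → . P P], [P → P . P], [S → ) b P .] }  — shift, 2 reduces
  I6: { [E → b .] }  — reduce
  I7: { [E → . b], [E → . f E b], [E → .], [E → f . E b] }  — shift, reduce
  I8: { [E → f E . b] }  — shift
  I9: { [E → f E b .] }  — reduce
  I10: { [E → . b], [E → . f E b], [E → .], [P → . E E ,], [P → . P P], [P → P . P], [P → P P .] }  — shift, 2 reduces
  I11: { [P → E E . ,] }  — shift
  I12: { [P → E E , .] }  — reduce

Conflict in state I3:
  Shift-reduce conflict between [E → .] and [E → . b]
So the grammar is NOT LR(0).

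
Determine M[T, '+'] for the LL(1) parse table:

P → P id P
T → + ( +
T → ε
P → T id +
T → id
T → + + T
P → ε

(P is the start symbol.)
To find M[T, '+'], we find productions for T where '+' is in the predict set (PREDICT(N → α) = (FIRST(α) \ {ε}) ∪ (FOLLOW(N) if α ⇒* ε)).

Relevant sets:
  FOLLOW(T) = { 'id' }

T → + ( +: PREDICT = { '+' }
  '+' is in predict set, so this production goes in M[T, '+']
T → ε: PREDICT = { 'id' }
T → id: PREDICT = { 'id' }
T → + + T: PREDICT = { '+' }
  '+' is in predict set, so this production goes in M[T, '+']

M[T, '+'] = T → + ( +, T → + + T  (a multiply-defined cell — the grammar is not LL(1))

Answer: T → + ( +, T → + + T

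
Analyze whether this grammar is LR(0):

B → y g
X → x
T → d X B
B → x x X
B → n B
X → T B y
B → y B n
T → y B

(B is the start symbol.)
Yes, the grammar is LR(0)

Augment with B' → B and build the canonical LR(0) collection (I0 = CLOSURE({[B' → . B]}), then GOTO on every symbol after a dot until no new states appear). It has 20 states:
  I0: { [B → . n B], [B → . x x X], [B → . y B n], [B → . y g], [B' → . B] }  — shift
  I1: { [B' → B .] }  — accept
  I2: { [B → . n B], [B → . x x X], [B → . y B n], [B → . y g], [B → n . B] }  — shift
  I3: { [B → x . x X] }  — shift
  I4: { [B → . n B], [B → . x x X], [B → . y B n], [B → . y g], [B → y . B n], [B → y . g] }  — shift
  I5: { [B → y B . n] }  — shift
  I6: { [B → y g .] }  — reduce
  I7: { [B → y B n .] }  — reduce
  I8: { [B → x x . X], [T → . d X B], [T → . y B], [X → . T B y], [X → . x] }  — shift
  I9: { [B → . n B], [B → . x x X], [B → . y B n], [B → . y g], [X → T . B y] }  — shift
  I10: { [B → x x X .] }  — reduce
  I11: { [T → . d X B], [T → . y B], [T → d . X B], [X → . T B y], [X → . x] }  — shift
  I12: { [X → x .] }  — reduce
  I13: { [B → . n B], [B → . x x X], [B → . y B n], [B → . y g], [T → y . B] }  — shift
  I14: { [T → y B .] }  — reduce
  I15: { [B → . n B], [B → . x x X], [B → . y B n], [B → . y g], [T → d X . B] }  — shift
  I16: { [T → d X B .] }  — reduce
  I17: { [X → T B . y] }  — shift
  I18: { [X → T B y .] }  — reduce
  I19: { [B → n B .] }  — reduce

Every state is either a pure shift/goto state or contains exactly one complete item and nothing to shift — no conflicts. The grammar is LR(0).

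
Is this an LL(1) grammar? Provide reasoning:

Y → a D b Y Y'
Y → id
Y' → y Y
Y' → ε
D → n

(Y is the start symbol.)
No. Predict set conflict for Y': { 'y' }

A grammar is LL(1) if for each non-terminal N with multiple productions, the predict sets of those productions are pairwise disjoint, where PREDICT(N → α) = (FIRST(α) \ {ε}) ∪ (FOLLOW(N) if α ⇒* ε).

Relevant sets:
  FOLLOW(Y') = { $, 'y' }

For Y:
  PREDICT(Y → a D b Y Y') = { 'a' }
  PREDICT(Y → id) = { 'id' }
For Y':
  PREDICT(Y' → y Y) = { 'y' }
  PREDICT(Y' → ε) = { $, 'y' }
D has a single production, so nothing to check there.

Conflict found: Predict set conflict for Y': { 'y' }
The grammar is NOT LL(1).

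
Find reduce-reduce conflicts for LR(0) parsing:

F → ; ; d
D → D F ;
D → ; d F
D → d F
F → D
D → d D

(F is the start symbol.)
A reduce-reduce conflict occurs when an LR(0) state has two complete items [A → α .] and [B → β .] — both call for a reduction, and with no lookahead the parser cannot choose between them.

Augment with F' → F and build the canonical LR(0) collection (I0 = CLOSURE({[F' → . F]}), then GOTO on every symbol after a dot until no new states appear). It has 13 states:
  I0: { [D → . ; d F], [D → . D F ;], [D → . d D], [D → . d F], [F → . ; ; d], [F → . D], [F' → . F] }  — shift
  I1: { [D → ; . d F], [F → ; . ; d] }  — shift
  I2: { [D → . ; d F], [D → . D F ;], [D → . d D], [D → . d F], [D → D . F ;], [F → . ; ; d], [F → . D], [F → D .] }  — shift, reduce
  I3: { [F' → F .] }  — accept
  I4: { [D → . ; d F], [D → . D F ;], [D → . d D], [D → . d F], [D → d . D], [D → d . F], [F → . ; ; d], [F → . D] }  — shift
  I5: { [D → . ; d F], [D → . D F ;], [D → . d D], [D → . d F], [D → D . F ;], [D → d D .], [F → . ; ; d], [F → . D], [F → D .] }  — shift, 2 reduces
  I6: { [D → d F .] }  — reduce
  I7: { [D → D F . ;] }  — shift
  I8: { [D → D F ; .] }  — reduce
  I9: { [F → ; ; . d] }  — shift
  I10: { [D → . ; d F], [D → . D F ;], [D → . d D], [D → . d F], [D → ; d . F], [F → . ; ; d], [F → . D] }  — shift
  I11: { [D → ; d F .] }  — reduce
  I12: { [F → ; ; d .] }  — reduce

I5 contains complete items [D → d D .], [F → D .] — reduce-reduce conflict.

Answer: Yes — I5: [D → d D .] vs [F → D .]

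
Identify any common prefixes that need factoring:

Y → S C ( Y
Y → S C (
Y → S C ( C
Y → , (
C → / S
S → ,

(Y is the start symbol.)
Left-factoring is needed when two productions for the same non-terminal
share a common prefix on the right-hand side.

Productions for Y:
  Y → S C ( Y
  Y → S C (
  Y → S C ( C
  Y → , (

Found common prefix 'S C (' in productions for Y

Answer: Yes, Y has productions with common prefix 'S C ('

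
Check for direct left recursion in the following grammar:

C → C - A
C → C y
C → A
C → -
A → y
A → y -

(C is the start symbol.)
Direct left recursion occurs when N → N α for some non-terminal N (the right-hand side begins with the left-hand side itself).

C → C - A: LEFT RECURSIVE (starts with C)
C → C y: LEFT RECURSIVE (starts with C)
C → A: starts with A
C → -: starts with '-'
A → y: starts with y
A → y -: starts with y

The grammar has direct left recursion on: C.

Answer: Yes, C is left-recursive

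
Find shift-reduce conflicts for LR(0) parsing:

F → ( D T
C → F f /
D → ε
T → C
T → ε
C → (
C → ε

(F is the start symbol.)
Yes — I3: [C → .] vs [C → . (]

A shift-reduce conflict occurs when an LR(0) state has both:
  - a complete (reduce) item [A → α .] (dot at the end), and
  - a shift item [B → β . c γ] (dot before a terminal).

Augment with F' → F and build the canonical LR(0) collection (I0 = CLOSURE({[F' → . F]}), then GOTO on every symbol after a dot until no new states appear). It has 10 states:
  I0: { [F → . ( D T], [F' → . F] }  — shift
  I1: { [D → .], [F → ( . D T] }  — reduce
  I2: { [F' → F .] }  — accept
  I3: { [C → . (], [C → . F f /], [C → .], [F → ( D . T], [F → . ( D T], [T → . C], [T → .] }  — shift, 2 reduces
  I4: { [C → ( .], [D → .], [F → ( . D T] }  — 2 reduces
  I5: { [T → C .] }  — reduce
  I6: { [C → F . f /] }  — shift
  I7: { [F → ( D T .] }  — reduce
  I8: { [C → F f . /] }  — shift
  I9: { [C → F f / .] }  — reduce

I3 contains reduce items [C → .], [T → .] and shift items [C → . (], [F → . ( D T] — shift-reduce conflict.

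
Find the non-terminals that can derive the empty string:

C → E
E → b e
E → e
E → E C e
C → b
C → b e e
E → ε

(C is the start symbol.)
{ 'C', 'E' }

A non-terminal is nullable if it can derive ε (the empty string): either it has an ε-production, or it has a production whose right-hand side consists entirely of nullable non-terminals.

ε-productions: E → ε
So E is immediately nullable.
C → E: every symbol on the right is nullable, so C is nullable too.
Every non-terminal is now nullable.
Nullable = { 'C', 'E' }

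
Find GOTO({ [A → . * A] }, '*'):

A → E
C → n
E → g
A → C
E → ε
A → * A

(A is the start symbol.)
{ [A → * . A], [A → . * A], [A → . C], [A → . E], [C → . n], [E → . g], [E → .] }

GOTO(I, '*') = CLOSURE({ [A → αX.β] : [A → α.Xβ] ∈ I, X = '*' })

Items with dot before '*', with the dot advanced:
  [A → . * A] → [A → * . A]
Closure of the advanced items:
  [A → * . A] has the dot before A: add [A → . E], [A → . C], [A → . * A]
  [A → . E] has the dot before E: add [E → . g], [E → .]
  [A → . C] has the dot before C: add [C → . n]

GOTO = { [A → * . A], [A → . * A], [A → . C], [A → . E], [C → . n], [E → . g], [E → .] }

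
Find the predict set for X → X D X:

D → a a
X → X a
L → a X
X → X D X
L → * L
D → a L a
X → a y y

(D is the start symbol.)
PREDICT(X → X D X) = (FIRST(RHS) \ {ε}) ∪ (FOLLOW(X) if ε ∈ FIRST(RHS), i.e. RHS ⇒* ε)
FIRST(X) = { 'a' }
FIRST(X D X) = { 'a' }
ε ∉ FIRST(X D X), so FOLLOW(X) is not added.
PREDICT(X → X D X) = { 'a' }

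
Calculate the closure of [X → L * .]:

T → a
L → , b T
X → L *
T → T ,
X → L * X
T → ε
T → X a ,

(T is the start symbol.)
To compute CLOSURE, for each item [A → α.Bβ] where B is a non-terminal, add [B → .γ] for all productions B → γ; repeat for the newly added items until nothing changes.

Start with: [X → L * .]
The dot is at the end, so nothing is added.

CLOSURE = { [X → L * .] }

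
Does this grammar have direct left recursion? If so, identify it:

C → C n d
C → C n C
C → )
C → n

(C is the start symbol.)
Direct left recursion occurs when N → N α for some non-terminal N (the right-hand side begins with the left-hand side itself).

C → C n d: LEFT RECURSIVE (starts with C)
C → C n C: LEFT RECURSIVE (starts with C)
C → ): starts with ')'
C → n: starts with n

The grammar has direct left recursion on: C.

Answer: Yes, C is left-recursive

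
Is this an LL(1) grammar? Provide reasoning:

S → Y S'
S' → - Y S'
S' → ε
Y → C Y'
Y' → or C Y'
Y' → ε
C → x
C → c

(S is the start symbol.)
Relevant sets:
  FOLLOW(S') = { $ }
  FOLLOW(Y') = { $, '-' }

For S':
  PREDICT(S' → '-' Y S') = { '-' }
  PREDICT(S' → ε) = { $ }
For Y':
  PREDICT(Y' → or C Y') = { 'or' }
  PREDICT(Y' → ε) = { $, '-' }
For C:
  PREDICT(C → x) = { 'x' }
  PREDICT(C → c) = { 'c' }
S, Y have a single production, so nothing to check there.

All predict sets are disjoint. The grammar IS LL(1).

Answer: Yes, the grammar is LL(1).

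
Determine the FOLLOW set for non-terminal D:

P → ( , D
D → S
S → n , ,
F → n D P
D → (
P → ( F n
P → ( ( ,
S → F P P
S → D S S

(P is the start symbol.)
To compute FOLLOW(D), find every occurrence of D on a right-hand side N → α D β: add FIRST(β) \ {ε}, and if β is empty or nullable also add FOLLOW(N). Iterate to a fixed point.

In P → ( , D: D is at the end, add FOLLOW(P)
In F → n D P: D is followed by P, add FIRST(P) \ {ε} = { '(' }
In S → D S S: D is followed by S S, add FIRST(S S) \ {ε} = { '(', 'n' }

The FOLLOW sets referred to above (computed the same way, to a fixed point):
  FOLLOW(P) = { $, '(', 'n' }

Taking the union: FOLLOW(D) = { $, '(', 'n' }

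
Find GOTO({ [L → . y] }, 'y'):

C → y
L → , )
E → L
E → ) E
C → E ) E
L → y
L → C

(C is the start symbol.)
{ [L → y .] }

GOTO(I, 'y') = CLOSURE({ [A → αX.β] : [A → α.Xβ] ∈ I, X = 'y' })

Items with dot before 'y', with the dot advanced:
  [L → . y] → [L → y .]
Closure adds nothing (no advanced item has the dot before a non-terminal).

GOTO = { [L → y .] }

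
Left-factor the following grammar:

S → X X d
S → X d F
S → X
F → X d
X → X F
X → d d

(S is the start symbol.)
S → X S'
S' → X d
S' → d F
S' → ε
F → X d
X → X F
X → d d

Left-factoring transforms A → αβ₁ | αβ₂ into A → αA' and A' → β₁ | β₂
(α is the longest common prefix among the alternatives). Repeat until
no nonterminal has two alternatives with a common prefix.

Round 1: S has alternatives sharing prefix 'X'. Introduce S': S → X S'
  Add: S' → X d
  Add: S' → d F
  Add: S' → ε

No remaining common prefixes — done.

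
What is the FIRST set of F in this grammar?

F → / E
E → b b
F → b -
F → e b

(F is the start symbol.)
From F → / E:
  - '/' is a terminal: add '/' and stop
From F → b -:
  - b is a terminal: add 'b' and stop
From F → e b:
  - e is a terminal: add 'e' and stop

Collecting: FIRST(F) = { '/', 'b', 'e' }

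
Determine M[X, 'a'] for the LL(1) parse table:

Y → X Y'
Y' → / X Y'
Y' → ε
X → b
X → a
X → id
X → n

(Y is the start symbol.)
X → a

To find M[X, 'a'], we find productions for X where 'a' is in the predict set (PREDICT(N → α) = (FIRST(α) \ {ε}) ∪ (FOLLOW(N) if α ⇒* ε)).

X → b: PREDICT = { 'b' }
X → a: PREDICT = { 'a' }
  'a' is in predict set, so this production goes in M[X, 'a']
X → id: PREDICT = { 'id' }
X → n: PREDICT = { 'n' }

M[X, 'a'] = X → a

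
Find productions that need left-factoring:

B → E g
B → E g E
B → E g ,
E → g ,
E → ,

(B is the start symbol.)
Left-factoring is needed when two productions for the same non-terminal
share a common prefix on the right-hand side.

Productions for B:
  B → E g
  B → E g E
  B → E g ,
Productions for E:
  E → g ,
  E → ,

Found common prefix 'E g' in productions for B

Answer: Yes, B has productions with common prefix 'E g'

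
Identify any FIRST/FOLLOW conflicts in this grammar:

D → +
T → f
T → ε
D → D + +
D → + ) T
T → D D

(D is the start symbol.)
Yes. T → D D with FOLLOW(T) on { '+' }

Nullable non-terminals: T.
FIRST sets used below: FIRST(D) = { '+' }

T: nullable alternative(s) T → ε; FOLLOW(T) = { $, '+' }
  T → f: FIRST \ {ε} = { 'f' } — disjoint from FOLLOW(T)
  T → ε: FIRST \ {ε} = { } — this is the only nullable alternative, skip
  T → D D: FIRST \ {ε} = { '+' } — overlaps FOLLOW(T) on { '+' }: CONFLICT

D has no nullable alternative, so no FIRST/FOLLOW check is needed there.

So the grammar has 1 FIRST/FOLLOW conflict (marked CONFLICT above).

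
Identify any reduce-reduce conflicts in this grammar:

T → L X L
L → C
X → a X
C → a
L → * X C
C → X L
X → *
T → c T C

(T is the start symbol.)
No reduce-reduce conflicts

Augment with T' → T and build the canonical LR(0) collection (I0 = CLOSURE({[T' → . T]}), then GOTO on every symbol after a dot until no new states appear). It has 18 states:
  I0: { [C → . X L], [C → . a], [L → . * X C], [L → . C], [T → . L X L], [T → . c T C], [T' → . T], [X → . *], [X → . a X] }  — shift
  I1: { [L → * . X C], [X → * .], [X → . *], [X → . a X] }  — shift, reduce
  I2: { [L → C .] }  — reduce
  I3: { [T → L . X L], [X → . *], [X → . a X] }  — shift
  I4: { [T' → T .] }  — accept
  I5: { [C → . X L], [C → . a], [C → X . L], [L → . * X C], [L → . C], [X → . *], [X → . a X] }  — shift
  I6: { [C → a .], [X → . *], [X → . a X], [X → a . X] }  — shift, reduce
  I7: { [C → . X L], [C → . a], [L → . * X C], [L → . C], [T → . L X L], [T → . c T C], [T → c . T C], [X → . *], [X → . a X] }  — shift
  I8: { [C → . X L], [C → . a], [T → c T . C], [X → . *], [X → . a X] }  — shift
  I9: { [X → * .] }  — reduce
  I10: { [T → c T C .] }  — reduce
  I11: { [X → a X .] }  — reduce
  I12: { [X → . *], [X → . a X], [X → a . X] }  — shift
  I13: { [C → X L .] }  — reduce
  I14: { [C → . X L], [C → . a], [L → . * X C], [L → . C], [T → L X . L], [X → . *], [X → . a X] }  — shift
  I15: { [T → L X L .] }  — reduce
  I16: { [C → . X L], [C → . a], [L → * X . C], [X → . *], [X → . a X] }  — shift
  I17: { [L → * X C .] }  — reduce

No state contains more than one complete item.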